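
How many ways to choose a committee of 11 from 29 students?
C(29,11) = 29!/(11!×18!) = 34597290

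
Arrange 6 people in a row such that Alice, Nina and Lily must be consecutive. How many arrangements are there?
Treat the 3 as one block: (6-3+1)! × 3! = 24 × 6 = 144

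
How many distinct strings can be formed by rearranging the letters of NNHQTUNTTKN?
11! / (1! × 1! × 1! × 1! × 4! × 3!) = 277200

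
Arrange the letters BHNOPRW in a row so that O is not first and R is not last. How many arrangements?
By inclusion-exclusion: 7! - 2×(7-1)! + (7-2)! = 5040 - 1440 + 120 = 3720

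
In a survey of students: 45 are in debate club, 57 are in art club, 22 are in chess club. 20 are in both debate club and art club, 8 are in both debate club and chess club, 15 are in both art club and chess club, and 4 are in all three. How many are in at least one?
|A∪B∪C| = 45+57+22-20-8-15+4 = 85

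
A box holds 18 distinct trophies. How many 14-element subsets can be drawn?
C(18,14) = 18!/(14!×4!) = 3060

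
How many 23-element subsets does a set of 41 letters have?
C(41,23) = 41!/(23!×18!) = 202112640600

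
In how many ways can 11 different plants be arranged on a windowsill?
11! = 39916800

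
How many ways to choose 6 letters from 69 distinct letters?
C(69,6) = 69!/(6!×63!) = 119877472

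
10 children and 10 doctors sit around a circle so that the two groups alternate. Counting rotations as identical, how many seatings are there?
Fix one of the children: (10-1)! ways for the remaining children, × 10! ways for the doctors = 362880 × 3628800 = 1316818944000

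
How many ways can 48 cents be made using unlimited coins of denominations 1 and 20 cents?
Coefficient of x^48 in 1/(1-x^1) · 1/(1-x^20). Use j coins of 20 for j = 0..⌊48/20⌋ = 2, the rest in 1s: 2 + 1 = 3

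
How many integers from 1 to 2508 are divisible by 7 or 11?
⌊2508/7⌋ + ⌊2508/11⌋ - ⌊2508/77⌋ = 358 + 228 - 32 = 554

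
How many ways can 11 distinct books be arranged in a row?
11! = 39916800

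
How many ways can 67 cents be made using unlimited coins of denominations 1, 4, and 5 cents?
Coefficient of x^67 in 1/(1-x^1) · 1/(1-x^4) · 1/(1-x^5). Case on j = number of 5-cent coins (j = 0..13); remainder r = 67 - 5j is made from {1,4} in ⌊r/4⌋+1 ways. r = 67, 62, 57, 52, 47, 42, 37, 32, 27, 22, 17, 12, 7, 2 → 17 + 16 + 15 + 14 + 12 + 11 + 10 + 9 + 7 + 6 + 5 + 4 + 2 + 1 = 129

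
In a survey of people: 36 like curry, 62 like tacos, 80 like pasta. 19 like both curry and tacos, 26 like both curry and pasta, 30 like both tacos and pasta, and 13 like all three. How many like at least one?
|A∪B∪C| = 36+62+80-19-26-30+13 = 116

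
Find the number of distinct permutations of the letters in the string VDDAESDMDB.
10! / (1! × 1! × 1! × 1! × 1! × 4! × 1!) = 151200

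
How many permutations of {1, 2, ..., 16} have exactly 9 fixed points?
Choose the 9 fixed points C(16,9) = 11440, derange the rest: !7 = Σ_{j=0}^{7} (-1)^j·7!/j! = 5040 - 5040 + 2520 - 840 + 210 - 42 + 7 - 1 = 1854. Product = 11440 × 1854 = 21209760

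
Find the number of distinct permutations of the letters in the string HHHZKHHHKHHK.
12! / (1! × 8! × 3!) = 1980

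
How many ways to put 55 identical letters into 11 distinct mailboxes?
C(55+11-1, 11-1) = C(65, 10) = 179013799328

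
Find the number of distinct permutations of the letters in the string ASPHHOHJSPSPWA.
14! / (1! × 1! × 3! × 2! × 1! × 3! × 3!) = 201801600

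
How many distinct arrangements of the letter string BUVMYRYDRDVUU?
13! / (2! × 2! × 1! × 3! × 2! × 2! × 1!) = 64864800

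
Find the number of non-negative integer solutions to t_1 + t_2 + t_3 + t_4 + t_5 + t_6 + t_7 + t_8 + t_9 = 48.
C(48+9-1, 9-1) = C(56, 8) = 1420494075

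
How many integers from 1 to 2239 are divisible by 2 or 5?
⌊2239/2⌋ + ⌊2239/5⌋ - ⌊2239/10⌋ = 1119 + 447 - 223 = 1343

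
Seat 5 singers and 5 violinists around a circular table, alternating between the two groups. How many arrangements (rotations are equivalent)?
Fix one of the singers: (5-1)! ways for the remaining singers, × 5! ways for the violinists = 24 × 120 = 2880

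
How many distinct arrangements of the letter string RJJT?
4! / (2! × 1! × 1!) = 12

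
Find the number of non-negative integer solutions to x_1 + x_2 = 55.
C(55+2-1, 2-1) = C(56, 1) = 56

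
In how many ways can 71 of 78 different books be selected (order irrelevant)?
C(78,71) = 78!/(71!×7!) = 2641902120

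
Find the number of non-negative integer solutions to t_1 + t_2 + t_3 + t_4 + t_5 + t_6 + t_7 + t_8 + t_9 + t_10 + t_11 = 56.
C(56+11-1, 11-1) = C(66, 10) = 210980549208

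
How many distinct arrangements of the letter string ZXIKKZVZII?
10! / (2! × 1! × 1! × 3! × 3!) = 50400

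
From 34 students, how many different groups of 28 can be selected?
C(34,28) = 34!/(28!×6!) = 1344904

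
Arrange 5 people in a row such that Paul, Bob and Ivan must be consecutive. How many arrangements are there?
Treat the 3 as one block: (5-3+1)! × 3! = 6 × 6 = 36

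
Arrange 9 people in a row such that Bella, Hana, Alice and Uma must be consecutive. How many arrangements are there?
Treat the 4 as one block: (9-4+1)! × 4! = 720 × 24 = 17280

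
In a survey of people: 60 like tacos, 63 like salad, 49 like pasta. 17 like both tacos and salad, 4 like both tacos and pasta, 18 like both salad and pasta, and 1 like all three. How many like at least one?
|A∪B∪C| = 60+63+49-17-4-18+1 = 134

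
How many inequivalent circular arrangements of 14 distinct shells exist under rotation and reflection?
(14-1)!/2 = 6227020800/2 = 3113510400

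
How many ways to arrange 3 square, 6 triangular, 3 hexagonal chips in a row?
12! / (3! × 6! × 3!) = 18480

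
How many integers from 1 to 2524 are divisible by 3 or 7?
⌊2524/3⌋ + ⌊2524/7⌋ - ⌊2524/21⌋ = 841 + 360 - 120 = 1081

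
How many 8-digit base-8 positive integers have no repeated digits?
First digit: 7 choices (nonzero). Then descending: 7 × 7 × 6 × 5 × 4 × 3 × 2 × 1 = 35280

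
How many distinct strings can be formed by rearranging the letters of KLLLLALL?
8! / (1! × 6! × 1!) = 56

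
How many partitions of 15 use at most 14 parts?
By conjugation, equals partitions of 15 into parts ≤ 14. Let r_j(i) = number of partitions of i into parts ≤ j, for i = 0..15. r_1(i) = 1 for all i; r_j(i) = r_{j-1}(i) + r_j(i-j). Rows j = 2..14: ≤2: 1 1 2 2 3 3 4 4 5 5 6 6 7 7 8 8; ≤3: 1 1 2 3 4 5 7 8 10 12 14 16 19 21 24 27; ≤4: 1 1 2 3 5 6 9 11 15 18 23 27 34 39 47 54; ≤5: 1 1 2 3 5 7 10 13 18 23 30 37 47 57 70 84; ≤6: 1 1 2 3 5 7 11 14 20 26 35 44 58 71 90 110; ≤7: 1 1 2 3 5 7 11 15 21 28 38 49 65 82 105 131; ≤8: 1 1 2 3 5 7 11 15 22 29 40 52 70 89 116 146; ≤9: 1 1 2 3 5 7 11 15 22 30 41 54 73 94 123 157; ≤10: 1 1 2 3 5 7 11 15 22 30 42 55 75 97 128 164; ≤11: 1 1 2 3 5 7 11 15 22 30 42 56 76 99 131 169; ≤12: 1 1 2 3 5 7 11 15 22 30 42 56 77 100 133 172; ≤13: 1 1 2 3 5 7 11 15 22 30 42 56 77 101 134 174; ≤14: 1 1 2 3 5 7 11 15 22 30 42 56 77 101 135 175. r_14(15) = 175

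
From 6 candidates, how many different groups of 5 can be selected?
C(6,5) = 6!/(5!×1!) = 6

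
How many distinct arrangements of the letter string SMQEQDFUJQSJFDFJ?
16! / (1! × 3! × 3! × 1! × 1! × 2! × 3! × 2!) = 24216192000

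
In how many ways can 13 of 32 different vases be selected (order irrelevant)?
C(32,13) = 32!/(13!×19!) = 347373600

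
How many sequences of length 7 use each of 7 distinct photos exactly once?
7! = 5040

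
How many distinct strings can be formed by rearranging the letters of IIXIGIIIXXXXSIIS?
16! / (2! × 1! × 8! × 5!) = 2162160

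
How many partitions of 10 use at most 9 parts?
By conjugation, equals partitions of 10 into parts ≤ 9. Let r_j(i) = number of partitions of i into parts ≤ j, for i = 0..10. r_1(i) = 1 for all i; r_j(i) = r_{j-1}(i) + r_j(i-j). Rows j = 2..9: ≤2: 1 1 2 2 3 3 4 4 5 5 6; ≤3: 1 1 2 3 4 5 7 8 10 12 14; ≤4: 1 1 2 3 5 6 9 11 15 18 23; ≤5: 1 1 2 3 5 7 10 13 18 23 30; ≤6: 1 1 2 3 5 7 11 14 20 26 35; ≤7: 1 1 2 3 5 7 11 15 21 28 38; ≤8: 1 1 2 3 5 7 11 15 22 29 40; ≤9: 1 1 2 3 5 7 11 15 22 30 41. r_9(10) = 41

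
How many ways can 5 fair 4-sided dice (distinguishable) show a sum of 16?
Coefficient of x^16 in (x + x² + ... + x^4)^5. By inclusion-exclusion on dice exceeding 4: Σ_j (-1)^j C(5,j)·C(16-1-4j, 4) = C(5,0)·C(15,4) - C(5,1)·C(11,4) + C(5,2)·C(7,4) = 1·1365 - 5·330 + 10·35 = 65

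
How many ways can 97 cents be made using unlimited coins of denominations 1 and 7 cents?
Coefficient of x^97 in 1/(1-x^1) · 1/(1-x^7). Use j coins of 7 for j = 0..⌊97/7⌋ = 13, the rest in 1s: 13 + 1 = 14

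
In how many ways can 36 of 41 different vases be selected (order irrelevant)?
C(41,36) = 41!/(36!×5!) = 749398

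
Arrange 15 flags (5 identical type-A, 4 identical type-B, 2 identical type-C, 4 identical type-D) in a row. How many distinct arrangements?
15! / (5! × 4! × 2! × 4!) = 9459450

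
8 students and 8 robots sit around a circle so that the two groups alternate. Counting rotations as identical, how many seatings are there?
Fix one of the students: (8-1)! ways for the remaining students, × 8! ways for the robots = 5040 × 40320 = 203212800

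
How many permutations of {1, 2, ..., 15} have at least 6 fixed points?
Exactly j fixed points: C(15,j)·!(15-j); sum over j ≥ 6 (derangement numbers via !m = (m-1)·(!(m-1) + !(m-2)): !0..!9 = 1, 0, 1, 2, 9, 44, 265, 1854, 14833, 133496). Σ_{j=6}^{15} C(15,j)·!(15-j) = C(15,6)·!9 + C(15,7)·!8 + C(15,8)·!7 + C(15,9)·!6 + C(15,10)·!5 + C(15,11)·!4 + C(15,12)·!3 + C(15,13)·!2 + C(15,14)·!1 + C(15,15)·!0 = 5005·133496 + 6435·14833 + 6435·1854 + 5005·265 + 3003·44 + 1365·9 + 455·2 + 105·1 + 15·0 + 1·1 = 777000083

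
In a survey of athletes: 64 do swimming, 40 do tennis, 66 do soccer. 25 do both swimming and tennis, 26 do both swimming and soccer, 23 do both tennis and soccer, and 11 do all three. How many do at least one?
|A∪B∪C| = 64+40+66-25-26-23+11 = 107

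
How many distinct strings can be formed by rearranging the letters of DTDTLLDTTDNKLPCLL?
17! / (1! × 1! × 5! × 4! × 4! × 1! × 1!) = 5145940800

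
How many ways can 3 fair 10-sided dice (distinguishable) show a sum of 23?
Coefficient of x^23 in (x + x² + ... + x^10)^3. By inclusion-exclusion on dice exceeding 10: Σ_j (-1)^j C(3,j)·C(23-1-10j, 2) = C(3,0)·C(22,2) - C(3,1)·C(12,2) + C(3,2)·C(2,2) = 1·231 - 3·66 + 3·1 = 36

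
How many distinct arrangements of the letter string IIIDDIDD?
8! / (4! × 4!) = 70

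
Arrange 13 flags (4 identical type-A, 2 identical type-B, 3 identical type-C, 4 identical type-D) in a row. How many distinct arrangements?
13! / (4! × 2! × 3! × 4!) = 900900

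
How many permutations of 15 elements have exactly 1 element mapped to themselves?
Choose the 1 fixed point C(15,1) = 15, derange the rest: !14 = Σ_{j=0}^{14} (-1)^j·14!/j! = 87178291200 - 87178291200 + 43589145600 - 14529715200 + 3632428800 - 726485760 + 121080960 - 17297280 + 2162160 - 240240 + 24024 - 2184 + 182 - 14 + 1 = 32071101049. Product = 15 × 32071101049 = 481066515735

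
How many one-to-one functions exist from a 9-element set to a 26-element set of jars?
P(26,9) = 26!/(26-9)! = 1133836704000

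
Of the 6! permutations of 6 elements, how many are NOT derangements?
Complement of the derangements. !6 = Σ_{j=0}^{6} (-1)^j·6!/j! = 720 - 720 + 360 - 120 + 30 - 6 + 1 = 265. 6! - !6 = 720 - 265 = 455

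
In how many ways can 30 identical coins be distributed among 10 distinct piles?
C(30+10-1, 10-1) = C(39, 9) = 211915132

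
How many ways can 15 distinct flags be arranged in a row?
15! = 1307674368000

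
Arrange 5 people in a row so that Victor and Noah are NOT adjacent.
Total - adjacent = 5! - (5-1)!×2 = 120 - 48 = 72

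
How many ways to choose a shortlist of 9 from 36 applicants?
C(36,9) = 36!/(9!×27!) = 94143280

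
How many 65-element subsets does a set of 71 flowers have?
C(71,65) = 71!/(65!×6!) = 143218999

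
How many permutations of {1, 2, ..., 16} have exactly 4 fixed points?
Choose the 4 fixed points C(16,4) = 1820, derange the rest: !12 = Σ_{j=0}^{12} (-1)^j·12!/j! = 479001600 - 479001600 + 239500800 - 79833600 + 19958400 - 3991680 + 665280 - 95040 + 11880 - 1320 + 132 - 12 + 1 = 176214841. Product = 1820 × 176214841 = 320711010620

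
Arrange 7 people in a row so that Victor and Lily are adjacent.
Treat as block: (7-1)! × 2! = 720 × 2 = 1440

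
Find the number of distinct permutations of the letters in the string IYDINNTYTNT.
11! / (1! × 3! × 2! × 2! × 3!) = 277200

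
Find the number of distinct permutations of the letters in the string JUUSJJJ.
7! / (1! × 2! × 4!) = 105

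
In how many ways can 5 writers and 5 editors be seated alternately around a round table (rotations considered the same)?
Fix one of the writers: (5-1)! ways for the remaining writers, × 5! ways for the editors = 24 × 120 = 2880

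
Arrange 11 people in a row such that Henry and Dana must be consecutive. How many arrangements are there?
Treat the 2 as one block: (11-2+1)! × 2! = 3628800 × 2 = 7257600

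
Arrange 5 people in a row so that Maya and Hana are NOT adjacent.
Total - adjacent = 5! - (5-1)!×2 = 120 - 48 = 72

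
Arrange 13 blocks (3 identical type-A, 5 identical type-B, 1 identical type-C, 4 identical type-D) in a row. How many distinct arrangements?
13! / (3! × 5! × 1! × 4!) = 360360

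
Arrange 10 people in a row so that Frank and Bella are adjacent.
Treat as block: (10-1)! × 2! = 362880 × 2 = 725760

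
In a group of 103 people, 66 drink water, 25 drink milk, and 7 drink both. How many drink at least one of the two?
|A∪B| = |A| + |B| - |A∩B| = 66 + 25 - 7 = 84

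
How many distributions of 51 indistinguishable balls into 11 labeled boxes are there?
C(51+11-1, 11-1) = C(61, 10) = 90177170226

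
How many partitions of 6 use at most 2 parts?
By conjugation, equals partitions of 6 into parts ≤ 2. Let r_j(i) = number of partitions of i into parts ≤ j, for i = 0..6. r_1(i) = 1 for all i; r_j(i) = r_{j-1}(i) + r_j(i-j). Rows j = 2..2: ≤2: 1 1 2 2 3 3 4. r_2(6) = 4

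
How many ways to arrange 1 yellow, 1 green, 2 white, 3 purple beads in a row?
7! / (1! × 1! × 2! × 3!) = 420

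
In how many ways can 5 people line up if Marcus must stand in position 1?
Fix one position: (5-1)! = 24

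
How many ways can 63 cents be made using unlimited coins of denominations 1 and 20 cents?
Coefficient of x^63 in 1/(1-x^1) · 1/(1-x^20). Use j coins of 20 for j = 0..⌊63/20⌋ = 3, the rest in 1s: 3 + 1 = 4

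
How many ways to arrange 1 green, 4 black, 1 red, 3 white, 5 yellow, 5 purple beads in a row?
19! / (1! × 4! × 1! × 3! × 5! × 5!) = 58663725120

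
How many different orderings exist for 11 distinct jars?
11! = 39916800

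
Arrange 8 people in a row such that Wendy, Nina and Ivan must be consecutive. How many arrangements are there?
Treat the 3 as one block: (8-3+1)! × 3! = 720 × 6 = 4320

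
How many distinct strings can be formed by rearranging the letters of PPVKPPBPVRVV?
12! / (1! × 1! × 1! × 4! × 5!) = 166320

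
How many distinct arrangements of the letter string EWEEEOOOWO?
10! / (4! × 2! × 4!) = 3150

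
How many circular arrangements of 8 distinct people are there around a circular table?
Circular: fix one position, arrange the rest. (8-1)! = 5040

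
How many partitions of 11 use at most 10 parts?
By conjugation, equals partitions of 11 into parts ≤ 10. Let r_j(i) = number of partitions of i into parts ≤ j, for i = 0..11. r_1(i) = 1 for all i; r_j(i) = r_{j-1}(i) + r_j(i-j). Rows j = 2..10: ≤2: 1 1 2 2 3 3 4 4 5 5 6 6; ≤3: 1 1 2 3 4 5 7 8 10 12 14 16; ≤4: 1 1 2 3 5 6 9 11 15 18 23 27; ≤5: 1 1 2 3 5 7 10 13 18 23 30 37; ≤6: 1 1 2 3 5 7 11 14 20 26 35 44; ≤7: 1 1 2 3 5 7 11 15 21 28 38 49; ≤8: 1 1 2 3 5 7 11 15 22 29 40 52; ≤9: 1 1 2 3 5 7 11 15 22 30 41 54; ≤10: 1 1 2 3 5 7 11 15 22 30 42 55. r_10(11) = 55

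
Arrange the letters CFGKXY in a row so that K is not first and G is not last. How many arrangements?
By inclusion-exclusion: 6! - 2×(6-1)! + (6-2)! = 720 - 240 + 24 = 504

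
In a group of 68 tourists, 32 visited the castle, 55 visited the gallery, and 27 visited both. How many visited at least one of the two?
|A∪B| = |A| + |B| - |A∩B| = 32 + 55 - 27 = 60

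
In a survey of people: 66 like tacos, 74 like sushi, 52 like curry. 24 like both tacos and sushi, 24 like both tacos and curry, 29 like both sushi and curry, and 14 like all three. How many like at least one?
|A∪B∪C| = 66+74+52-24-24-29+14 = 129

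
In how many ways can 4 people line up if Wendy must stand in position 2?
Fix one position: (4-1)! = 6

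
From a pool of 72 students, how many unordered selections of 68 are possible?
C(72,68) = 72!/(68!×4!) = 1028790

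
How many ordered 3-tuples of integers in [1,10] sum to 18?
Coefficient of x^18 in (x + x² + ... + x^10)^3. By inclusion-exclusion on dice exceeding 10: Σ_j (-1)^j C(3,j)·C(18-1-10j, 2) = C(3,0)·C(17,2) - C(3,1)·C(7,2) = 1·136 - 3·21 = 73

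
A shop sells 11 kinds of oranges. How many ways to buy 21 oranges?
C(21+11-1, 11-1) = C(31, 10) = 44352165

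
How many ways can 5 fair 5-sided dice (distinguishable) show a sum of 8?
Coefficient of x^8 in (x + x² + ... + x^5)^5. By inclusion-exclusion on dice exceeding 5: Σ_j (-1)^j C(5,j)·C(8-1-5j, 4) = C(5,0)·C(7,4) = 1·35 = 35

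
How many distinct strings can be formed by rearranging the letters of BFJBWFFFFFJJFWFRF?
17! / (2! × 3! × 1! × 9! × 2!) = 40840800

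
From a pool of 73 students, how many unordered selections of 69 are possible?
C(73,69) = 73!/(69!×4!) = 1088430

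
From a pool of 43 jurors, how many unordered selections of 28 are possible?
C(43,28) = 43!/(28!×15!) = 151532656696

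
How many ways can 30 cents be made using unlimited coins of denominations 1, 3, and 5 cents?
Coefficient of x^30 in 1/(1-x^1) · 1/(1-x^3) · 1/(1-x^5). Case on j = number of 5-cent coins (j = 0..6); remainder r = 30 - 5j is made from {1,3} in ⌊r/3⌋+1 ways. r = 30, 25, 20, 15, 10, 5, 0 → 11 + 9 + 7 + 6 + 4 + 2 + 1 = 40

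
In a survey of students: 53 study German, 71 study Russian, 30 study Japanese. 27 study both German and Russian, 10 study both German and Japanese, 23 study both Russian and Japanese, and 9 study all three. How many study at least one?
|A∪B∪C| = 53+71+30-27-10-23+9 = 103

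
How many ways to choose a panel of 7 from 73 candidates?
C(73,7) = 73!/(7!×66!) = 1629348612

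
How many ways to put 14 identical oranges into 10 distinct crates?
C(14+10-1, 10-1) = C(23, 9) = 817190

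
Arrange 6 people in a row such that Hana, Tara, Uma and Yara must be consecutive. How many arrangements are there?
Treat the 4 as one block: (6-4+1)! × 4! = 6 × 24 = 144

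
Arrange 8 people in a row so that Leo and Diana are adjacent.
Treat as block: (8-1)! × 2! = 5040 × 2 = 10080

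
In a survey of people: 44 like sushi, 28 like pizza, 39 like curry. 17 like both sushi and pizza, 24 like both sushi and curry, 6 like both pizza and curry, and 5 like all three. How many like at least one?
|A∪B∪C| = 44+28+39-17-24-6+5 = 69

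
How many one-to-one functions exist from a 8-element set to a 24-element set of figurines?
P(24,8) = 24!/(24-8)! = 29654190720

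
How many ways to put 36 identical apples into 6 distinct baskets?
C(36+6-1, 6-1) = C(41, 5) = 749398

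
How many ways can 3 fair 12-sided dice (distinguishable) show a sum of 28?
Coefficient of x^28 in (x + x² + ... + x^12)^3. By inclusion-exclusion on dice exceeding 12: Σ_j (-1)^j C(3,j)·C(28-1-12j, 2) = C(3,0)·C(27,2) - C(3,1)·C(15,2) + C(3,2)·C(3,2) = 1·351 - 3·105 + 3·3 = 45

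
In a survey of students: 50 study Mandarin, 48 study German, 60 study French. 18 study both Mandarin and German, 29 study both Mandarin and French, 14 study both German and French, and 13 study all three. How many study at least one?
|A∪B∪C| = 50+48+60-18-29-14+13 = 110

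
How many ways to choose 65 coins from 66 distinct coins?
C(66,65) = 66!/(65!×1!) = 66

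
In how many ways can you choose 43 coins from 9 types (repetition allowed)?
C(43+9-1, 9-1) = C(51, 8) = 636763050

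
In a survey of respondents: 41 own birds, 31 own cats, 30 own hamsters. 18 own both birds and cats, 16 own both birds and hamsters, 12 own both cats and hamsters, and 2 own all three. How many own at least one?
|A∪B∪C| = 41+31+30-18-16-12+2 = 58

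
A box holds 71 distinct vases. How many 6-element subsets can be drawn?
C(71,6) = 71!/(6!×65!) = 143218999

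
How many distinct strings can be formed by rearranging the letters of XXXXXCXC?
8! / (2! × 6!) = 28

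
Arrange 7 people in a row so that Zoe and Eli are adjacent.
Treat as block: (7-1)! × 2! = 720 × 2 = 1440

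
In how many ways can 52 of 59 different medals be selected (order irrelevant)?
C(59,52) = 59!/(52!×7!) = 341149446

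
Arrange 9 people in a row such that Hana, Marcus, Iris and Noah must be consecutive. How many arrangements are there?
Treat the 4 as one block: (9-4+1)! × 4! = 720 × 24 = 17280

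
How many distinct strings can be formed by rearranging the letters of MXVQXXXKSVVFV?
13! / (1! × 1! × 4! × 1! × 1! × 1! × 4!) = 10810800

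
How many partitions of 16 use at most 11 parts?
By conjugation, equals partitions of 16 into parts ≤ 11. Let r_j(i) = number of partitions of i into parts ≤ j, for i = 0..16. r_1(i) = 1 for all i; r_j(i) = r_{j-1}(i) + r_j(i-j). Rows j = 2..11: ≤2: 1 1 2 2 3 3 4 4 5 5 6 6 7 7 8 8 9; ≤3: 1 1 2 3 4 5 7 8 10 12 14 16 19 21 24 27 30; ≤4: 1 1 2 3 5 6 9 11 15 18 23 27 34 39 47 54 64; ≤5: 1 1 2 3 5 7 10 13 18 23 30 37 47 57 70 84 101; ≤6: 1 1 2 3 5 7 11 14 20 26 35 44 58 71 90 110 136; ≤7: 1 1 2 3 5 7 11 15 21 28 38 49 65 82 105 131 164; ≤8: 1 1 2 3 5 7 11 15 22 29 40 52 70 89 116 146 186; ≤9: 1 1 2 3 5 7 11 15 22 30 41 54 73 94 123 157 201; ≤10: 1 1 2 3 5 7 11 15 22 30 42 55 75 97 128 164 212; ≤11: 1 1 2 3 5 7 11 15 22 30 42 56 76 99 131 169 219. r_11(16) = 219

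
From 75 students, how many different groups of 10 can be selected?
C(75,10) = 75!/(10!×65!) = 828931106355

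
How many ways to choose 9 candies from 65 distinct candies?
C(65,9) = 65!/(9!×56!) = 31966749880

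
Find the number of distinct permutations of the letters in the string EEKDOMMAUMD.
11! / (3! × 2! × 1! × 1! × 2! × 1! × 1!) = 1663200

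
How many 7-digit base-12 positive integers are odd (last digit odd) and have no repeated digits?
Last∈{1,3,5,7,9,11}. Last=0: 0. Last nonzero: 6×10×P(10,5) = 1814400. Total = 1814400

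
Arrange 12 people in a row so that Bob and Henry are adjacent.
Treat as block: (12-1)! × 2! = 39916800 × 2 = 79833600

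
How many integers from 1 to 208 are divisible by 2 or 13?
⌊208/2⌋ + ⌊208/13⌋ - ⌊208/26⌋ = 104 + 16 - 8 = 112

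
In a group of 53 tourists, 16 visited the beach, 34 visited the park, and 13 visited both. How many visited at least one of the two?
|A∪B| = |A| + |B| - |A∩B| = 16 + 34 - 13 = 37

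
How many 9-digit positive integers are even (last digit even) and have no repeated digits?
Last∈{0,2,4,6,8}. Last=0: 362880. Last nonzero: 4×8×P(8,7) = 1290240. Total = 1653120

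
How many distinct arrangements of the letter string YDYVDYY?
7! / (1! × 4! × 2!) = 105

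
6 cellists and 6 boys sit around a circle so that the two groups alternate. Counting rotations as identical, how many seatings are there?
Fix one of the cellists: (6-1)! ways for the remaining cellists, × 6! ways for the boys = 120 × 720 = 86400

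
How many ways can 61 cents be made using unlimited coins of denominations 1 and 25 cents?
Coefficient of x^61 in 1/(1-x^1) · 1/(1-x^25). Use j coins of 25 for j = 0..⌊61/25⌋ = 2, the rest in 1s: 2 + 1 = 3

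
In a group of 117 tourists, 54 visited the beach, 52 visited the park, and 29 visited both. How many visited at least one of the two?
|A∪B| = |A| + |B| - |A∩B| = 54 + 52 - 29 = 77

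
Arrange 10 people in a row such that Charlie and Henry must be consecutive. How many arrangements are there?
Treat the 2 as one block: (10-2+1)! × 2! = 362880 × 2 = 725760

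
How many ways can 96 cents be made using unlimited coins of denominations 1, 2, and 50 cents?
Coefficient of x^96 in 1/(1-x^1) · 1/(1-x^2) · 1/(1-x^50). Case on j = number of 50-cent coins (j = 0..1); remainder r = 96 - 50j is made from {1,2} in ⌊r/2⌋+1 ways. r = 96, 46 → 49 + 24 = 73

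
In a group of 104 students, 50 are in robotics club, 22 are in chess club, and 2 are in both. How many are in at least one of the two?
|A∪B| = |A| + |B| - |A∩B| = 50 + 22 - 2 = 70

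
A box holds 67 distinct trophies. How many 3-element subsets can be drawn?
C(67,3) = 67!/(3!×64!) = 47905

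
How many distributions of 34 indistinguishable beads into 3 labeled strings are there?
C(34+3-1, 3-1) = C(36, 2) = 630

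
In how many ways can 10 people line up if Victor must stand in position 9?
Fix one position: (10-1)! = 362880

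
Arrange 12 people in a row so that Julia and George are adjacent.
Treat as block: (12-1)! × 2! = 39916800 × 2 = 79833600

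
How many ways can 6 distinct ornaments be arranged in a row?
6! = 720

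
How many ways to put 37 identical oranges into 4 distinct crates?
C(37+4-1, 4-1) = C(40, 3) = 9880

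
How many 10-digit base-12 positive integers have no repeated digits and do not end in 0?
Last digit: 11 nonzero choices. First digit: 10 (nonzero, ≠last). Middle 8: P(10,8) = 1814400. Total = 199584000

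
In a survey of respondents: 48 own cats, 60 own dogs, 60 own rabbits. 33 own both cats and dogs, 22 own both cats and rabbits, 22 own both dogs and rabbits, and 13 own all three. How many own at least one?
|A∪B∪C| = 48+60+60-33-22-22+13 = 104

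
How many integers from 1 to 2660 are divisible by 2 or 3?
⌊2660/2⌋ + ⌊2660/3⌋ - ⌊2660/6⌋ = 1330 + 886 - 443 = 1773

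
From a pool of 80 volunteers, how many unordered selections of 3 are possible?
C(80,3) = 80!/(3!×77!) = 82160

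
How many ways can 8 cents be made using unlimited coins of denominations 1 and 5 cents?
Coefficient of x^8 in 1/(1-x^1) · 1/(1-x^5). Use j coins of 5 for j = 0..⌊8/5⌋ = 1, the rest in 1s: 1 + 1 = 2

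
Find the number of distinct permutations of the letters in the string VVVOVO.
6! / (4! × 2!) = 15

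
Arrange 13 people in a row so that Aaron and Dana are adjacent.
Treat as block: (13-1)! × 2! = 479001600 × 2 = 958003200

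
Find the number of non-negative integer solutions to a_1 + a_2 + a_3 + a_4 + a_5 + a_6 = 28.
C(28+6-1, 6-1) = C(33, 5) = 237336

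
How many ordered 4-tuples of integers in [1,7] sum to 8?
Coefficient of x^8 in (x + x² + ... + x^7)^4. By inclusion-exclusion on dice exceeding 7: Σ_j (-1)^j C(4,j)·C(8-1-7j, 3) = C(4,0)·C(7,3) = 1·35 = 35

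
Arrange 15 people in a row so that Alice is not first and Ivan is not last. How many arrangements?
By inclusion-exclusion: 15! - 2×(15-1)! + (15-2)! = 1307674368000 - 174356582400 + 6227020800 = 1139544806400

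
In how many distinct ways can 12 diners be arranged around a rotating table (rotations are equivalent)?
Circular: fix one position, arrange the rest. (12-1)! = 39916800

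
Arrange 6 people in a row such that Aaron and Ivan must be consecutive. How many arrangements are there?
Treat the 2 as one block: (6-2+1)! × 2! = 120 × 2 = 240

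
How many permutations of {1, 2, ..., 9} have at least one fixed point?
Complement of the derangements. !9 = Σ_{j=0}^{9} (-1)^j·9!/j! = 362880 - 362880 + 181440 - 60480 + 15120 - 3024 + 504 - 72 + 9 - 1 = 133496. 9! - !9 = 362880 - 133496 = 229384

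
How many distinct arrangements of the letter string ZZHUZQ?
6! / (1! × 1! × 3! × 1!) = 120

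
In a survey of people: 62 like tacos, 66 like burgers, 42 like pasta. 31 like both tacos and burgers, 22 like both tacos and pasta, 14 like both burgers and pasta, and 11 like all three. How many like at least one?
|A∪B∪C| = 62+66+42-31-22-14+11 = 114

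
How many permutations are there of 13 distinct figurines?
13! = 6227020800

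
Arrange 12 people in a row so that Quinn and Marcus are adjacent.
Treat as block: (12-1)! × 2! = 39916800 × 2 = 79833600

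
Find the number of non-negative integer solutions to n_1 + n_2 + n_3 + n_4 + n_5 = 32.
C(32+5-1, 5-1) = C(36, 4) = 58905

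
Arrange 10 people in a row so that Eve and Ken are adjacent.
Treat as block: (10-1)! × 2! = 362880 × 2 = 725760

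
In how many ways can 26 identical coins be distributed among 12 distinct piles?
C(26+12-1, 12-1) = C(37, 11) = 854992152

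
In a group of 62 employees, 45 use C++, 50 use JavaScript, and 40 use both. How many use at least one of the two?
|A∪B| = |A| + |B| - |A∩B| = 45 + 50 - 40 = 55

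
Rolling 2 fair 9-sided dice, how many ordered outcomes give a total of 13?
Coefficient of x^13 in (x + x² + ... + x^9)^2. By inclusion-exclusion on dice exceeding 9: Σ_j (-1)^j C(2,j)·C(13-1-9j, 1) = C(2,0)·C(12,1) - C(2,1)·C(3,1) = 1·12 - 2·3 = 6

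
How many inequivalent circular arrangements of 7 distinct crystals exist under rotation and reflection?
(7-1)!/2 = 720/2 = 360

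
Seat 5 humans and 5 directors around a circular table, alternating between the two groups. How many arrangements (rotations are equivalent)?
Fix one of the humans: (5-1)! ways for the remaining humans, × 5! ways for the directors = 24 × 120 = 2880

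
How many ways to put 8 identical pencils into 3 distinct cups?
C(8+3-1, 3-1) = C(10, 2) = 45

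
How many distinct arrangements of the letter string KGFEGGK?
7! / (2! × 1! × 1! × 3!) = 420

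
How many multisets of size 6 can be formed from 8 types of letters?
C(6+8-1, 8-1) = C(13, 7) = 1716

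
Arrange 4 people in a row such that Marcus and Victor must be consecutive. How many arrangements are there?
Treat the 2 as one block: (4-2+1)! × 2! = 6 × 2 = 12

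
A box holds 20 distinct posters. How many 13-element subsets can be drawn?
C(20,13) = 20!/(13!×7!) = 77520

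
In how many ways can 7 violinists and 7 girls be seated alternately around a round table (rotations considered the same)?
Fix one of the violinists: (7-1)! ways for the remaining violinists, × 7! ways for the girls = 720 × 5040 = 3628800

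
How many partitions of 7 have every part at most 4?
Let r_j(i) = number of partitions of i into parts ≤ j, for i = 0..7. r_1(i) = 1 for all i; r_j(i) = r_{j-1}(i) + r_j(i-j). Rows j = 2..4: ≤2: 1 1 2 2 3 3 4 4; ≤3: 1 1 2 3 4 5 7 8; ≤4: 1 1 2 3 5 6 9 11. r_4(7) = 11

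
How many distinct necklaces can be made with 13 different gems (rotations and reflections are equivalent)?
(13-1)!/2 = 479001600/2 = 239500800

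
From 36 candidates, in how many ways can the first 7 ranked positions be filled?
P(36,7) = 36!/(36-7)! = 42072307200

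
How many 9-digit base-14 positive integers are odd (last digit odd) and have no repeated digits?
Last∈{1,3,5,7,9,11,13}. Last=0: 0. Last nonzero: 7×12×P(12,7) = 335301120. Total = 335301120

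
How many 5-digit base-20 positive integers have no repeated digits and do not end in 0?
Last digit: 19 nonzero choices. First digit: 18 (nonzero, ≠last). Middle 3: P(18,3) = 4896. Total = 1674432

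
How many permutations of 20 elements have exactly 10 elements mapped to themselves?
Choose the 10 fixed points C(20,10) = 184756, derange the rest: !10 = Σ_{j=0}^{10} (-1)^j·10!/j! = 3628800 - 3628800 + 1814400 - 604800 + 151200 - 30240 + 5040 - 720 + 90 - 10 + 1 = 1334961. Product = 184756 × 1334961 = 246642054516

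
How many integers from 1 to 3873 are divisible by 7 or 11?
⌊3873/7⌋ + ⌊3873/11⌋ - ⌊3873/77⌋ = 553 + 352 - 50 = 855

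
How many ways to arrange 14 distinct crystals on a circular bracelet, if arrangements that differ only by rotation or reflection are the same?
(14-1)!/2 = 6227020800/2 = 3113510400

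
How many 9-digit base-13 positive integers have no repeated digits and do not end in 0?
Last digit: 12 nonzero choices. First digit: 11 (nonzero, ≠last). Middle 7: P(11,7) = 1663200. Total = 219542400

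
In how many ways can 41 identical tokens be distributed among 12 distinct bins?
C(41+12-1, 12-1) = C(52, 11) = 60403728840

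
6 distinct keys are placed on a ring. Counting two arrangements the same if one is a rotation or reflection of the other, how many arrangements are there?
(6-1)!/2 = 120/2 = 60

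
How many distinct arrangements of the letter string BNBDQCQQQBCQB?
13! / (1! × 5! × 2! × 1! × 4!) = 1081080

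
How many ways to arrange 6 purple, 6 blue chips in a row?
12! / (6! × 6!) = 924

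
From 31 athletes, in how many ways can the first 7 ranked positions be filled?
P(31,7) = 31!/(31-7)! = 13253058000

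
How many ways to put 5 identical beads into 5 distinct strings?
C(5+5-1, 5-1) = C(9, 4) = 126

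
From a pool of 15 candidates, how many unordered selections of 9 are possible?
C(15,9) = 15!/(9!×6!) = 5005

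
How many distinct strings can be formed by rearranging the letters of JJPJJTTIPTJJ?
12! / (1! × 6! × 2! × 3!) = 55440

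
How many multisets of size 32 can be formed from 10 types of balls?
C(32+10-1, 10-1) = C(41, 9) = 350343565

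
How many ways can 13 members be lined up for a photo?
13! = 6227020800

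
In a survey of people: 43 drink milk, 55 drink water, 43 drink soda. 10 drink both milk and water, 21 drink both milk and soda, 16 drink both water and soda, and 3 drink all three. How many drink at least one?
|A∪B∪C| = 43+55+43-10-21-16+3 = 97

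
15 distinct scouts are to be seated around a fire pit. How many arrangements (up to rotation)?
Circular: fix one position, arrange the rest. (15-1)! = 87178291200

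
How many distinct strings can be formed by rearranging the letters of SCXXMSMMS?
9! / (3! × 1! × 3! × 2!) = 5040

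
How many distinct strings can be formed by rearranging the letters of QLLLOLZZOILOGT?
14! / (2! × 1! × 1! × 5! × 1! × 1! × 3!) = 60540480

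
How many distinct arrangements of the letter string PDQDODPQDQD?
11! / (1! × 3! × 2! × 5!) = 27720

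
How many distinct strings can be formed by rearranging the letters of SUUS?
4! / (2! × 2!) = 6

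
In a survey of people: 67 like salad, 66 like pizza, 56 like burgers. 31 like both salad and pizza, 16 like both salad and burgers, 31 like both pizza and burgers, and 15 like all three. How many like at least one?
|A∪B∪C| = 67+66+56-31-16-31+15 = 126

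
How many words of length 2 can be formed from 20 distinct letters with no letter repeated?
P(20,2) = 20!/(20-2)! = 380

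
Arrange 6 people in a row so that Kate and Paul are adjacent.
Treat as block: (6-1)! × 2! = 120 × 2 = 240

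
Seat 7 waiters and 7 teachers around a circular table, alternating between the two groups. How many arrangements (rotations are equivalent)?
Fix one of the waiters: (7-1)! ways for the remaining waiters, × 7! ways for the teachers = 720 × 5040 = 3628800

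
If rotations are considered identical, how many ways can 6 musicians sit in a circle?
Circular: fix one position, arrange the rest. (6-1)! = 120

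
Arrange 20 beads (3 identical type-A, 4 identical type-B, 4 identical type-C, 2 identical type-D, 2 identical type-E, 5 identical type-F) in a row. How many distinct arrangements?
20! / (3! × 4! × 4! × 2! × 2! × 5!) = 1466593128000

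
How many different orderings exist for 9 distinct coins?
9! = 362880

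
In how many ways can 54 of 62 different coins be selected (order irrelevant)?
C(62,54) = 62!/(54!×8!) = 3381098545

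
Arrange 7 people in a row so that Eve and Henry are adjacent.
Treat as block: (7-1)! × 2! = 720 × 2 = 1440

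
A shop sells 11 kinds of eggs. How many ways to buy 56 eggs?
C(56+11-1, 11-1) = C(66, 10) = 210980549208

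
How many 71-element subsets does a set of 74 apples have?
C(74,71) = 74!/(71!×3!) = 64824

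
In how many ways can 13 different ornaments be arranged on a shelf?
13! = 6227020800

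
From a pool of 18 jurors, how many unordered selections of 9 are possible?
C(18,9) = 18!/(9!×9!) = 48620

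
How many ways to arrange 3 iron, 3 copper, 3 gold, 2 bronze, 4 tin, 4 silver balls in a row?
19! / (3! × 3! × 3! × 2! × 4! × 4!) = 488864376000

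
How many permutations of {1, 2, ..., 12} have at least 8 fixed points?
Exactly j fixed points: C(12,j)·!(12-j); sum over j ≥ 8 (derangement numbers via !m = (m-1)·(!(m-1) + !(m-2)): !0..!4 = 1, 0, 1, 2, 9). Σ_{j=8}^{12} C(12,j)·!(12-j) = C(12,8)·!4 + C(12,9)·!3 + C(12,10)·!2 + C(12,11)·!1 + C(12,12)·!0 = 495·9 + 220·2 + 66·1 + 12·0 + 1·1 = 4962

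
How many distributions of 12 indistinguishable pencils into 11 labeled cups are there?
C(12+11-1, 11-1) = C(22, 10) = 646646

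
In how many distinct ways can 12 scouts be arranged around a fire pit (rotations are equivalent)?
Circular: fix one position, arrange the rest. (12-1)! = 39916800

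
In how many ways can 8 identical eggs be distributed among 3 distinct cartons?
C(8+3-1, 3-1) = C(10, 2) = 45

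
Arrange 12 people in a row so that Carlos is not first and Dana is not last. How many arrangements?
By inclusion-exclusion: 12! - 2×(12-1)! + (12-2)! = 479001600 - 79833600 + 3628800 = 402796800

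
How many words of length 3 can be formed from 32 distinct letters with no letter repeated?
P(32,3) = 32!/(32-3)! = 29760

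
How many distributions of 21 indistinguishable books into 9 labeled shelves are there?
C(21+9-1, 9-1) = C(29, 8) = 4292145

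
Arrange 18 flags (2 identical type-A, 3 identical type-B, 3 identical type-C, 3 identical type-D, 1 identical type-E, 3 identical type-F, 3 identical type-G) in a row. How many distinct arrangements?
18! / (2! × 3! × 3! × 3! × 1! × 3! × 3!) = 411675264000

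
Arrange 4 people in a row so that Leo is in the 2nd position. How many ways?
Fix one position: (4-1)! = 6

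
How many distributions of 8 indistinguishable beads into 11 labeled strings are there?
C(8+11-1, 11-1) = C(18, 10) = 43758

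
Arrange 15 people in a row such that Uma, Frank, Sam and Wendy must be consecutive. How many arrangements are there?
Treat the 4 as one block: (15-4+1)! × 4! = 479001600 × 24 = 11496038400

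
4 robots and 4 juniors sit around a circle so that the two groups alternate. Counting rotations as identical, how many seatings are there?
Fix one of the robots: (4-1)! ways for the remaining robots, × 4! ways for the juniors = 6 × 24 = 144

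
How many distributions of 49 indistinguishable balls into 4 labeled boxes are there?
C(49+4-1, 4-1) = C(52, 3) = 22100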